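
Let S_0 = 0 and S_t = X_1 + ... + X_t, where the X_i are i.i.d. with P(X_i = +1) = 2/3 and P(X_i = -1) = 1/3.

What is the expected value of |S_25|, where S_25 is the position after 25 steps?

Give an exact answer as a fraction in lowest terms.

Answer: 2404306276525/282429536481

Derivation:
S_25 takes values m ≡ 1 (mod 2) with |m| ≤ 25; P(S_25=m) = C(25,(25+m)/2) · (2/3)^((25+m)/2) · (1/3)^((25-m)/2).
Distribution: P(S=-25)=1/847288609443, P(S=-23)=50/847288609443, P(S=-21)=400/282429536481, P(S=-19)=18400/847288609443, P(S=-17)=202400/847288609443, P(S=-15)=566720/282429536481, P(S=-13)=11334400/847288609443, P(S=-11)=61529600/847288609443, P(S=-9)=30764800/94143178827, P(S=-7)=1046003200/847288609443, P(S=-5)=3347210240/847288609443, P(S=-3)=3042918400/282429536481, P(S=-1)=21300428800/847288609443, P(S=1)=42600857600/847288609443, P(S=3)=24343347200/282429536481, P(S=5)=107110727680/847288609443, P(S=7)=133888409600/847288609443, P(S=9)=15751577600/94143178827, P(S=11)=126012620800/847288609443, P(S=13)=92851404800/847288609443, P(S=15)=18570280960/282429536481, P(S=17)=26528972800/847288609443, P(S=19)=9646899200/847288609443, P(S=21)=838860800/282429536481, P(S=23)=419430400/847288609443, P(S=25)=33554432/847288609443
E[|S_25|] = Σ_m |m|·P(S_25=m) = 2404306276525/282429536481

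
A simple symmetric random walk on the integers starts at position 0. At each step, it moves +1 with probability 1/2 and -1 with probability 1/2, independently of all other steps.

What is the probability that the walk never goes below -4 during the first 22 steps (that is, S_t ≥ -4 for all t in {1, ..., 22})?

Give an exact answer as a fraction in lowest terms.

Let f(t,s) = #length-t paths at position s with S_1..S_t all ≥ -4.
f(t,s) = f(t-1,s-1) + f(t-1,s+1) for s ≥ -4; f(t,s) = 0 for s < -4.
t=0: f(0,0)=1
t=1: f(1,-1)=1 f(1,1)=1
t=2: f(2,-2)=1 f(2,0)=2 f(2,2)=1
t=3: f(3,-3)=1 f(3,-1)=3 f(3,1)=3 f(3,3)=1
t=4: f(4,-4)=1 f(4,-2)=4 f(4,0)=6 f(4,2)=4 f(4,4)=1
t=5: f(5,-3)=5 f(5,-1)=10 f(5,1)=10 f(5,3)=5 f(5,5)=1
t=6: f(6,-4)=5 f(6,-2)=15 f(6,0)=20 f(6,2)=15 f(6,4)=6 f(6,6)=1
t=7: f(7,-3)=20 f(7,-1)=35 f(7,1)=35 f(7,3)=21 f(7,5)=7 f(7,7)=1
t=8: f(8,-4)=20 f(8,-2)=55 f(8,0)=70 f(8,2)=56 f(8,4)=28 f(8,6)=8 f(8,8)=1
t=9: f(9,-3)=75 f(9,-1)=125 f(9,1)=126 f(9,3)=84 f(9,5)=36 f(9,7)=9 f(9,9)=1
t=10: f(10,-4)=75 f(10,-2)=200 f(10,0)=251 f(10,2)=210 f(10,4)=120 f(10,6)=45 f(10,8)=10 f(10,10)=1
t=11: f(11,-3)=275 f(11,-1)=451 f(11,1)=461 f(11,3)=330 f(11,5)=165 f(11,7)=55 f(11,9)=11 f(11,11)=1
t=12: f(12,-4)=275 f(12,-2)=726 f(12,0)=912 f(12,2)=791 f(12,4)=495 f(12,6)=220 f(12,8)=66 f(12,10)=12 f(12,12)=1
t=13: f(13,-3)=1001 f(13,-1)=1638 f(13,1)=1703 f(13,3)=1286 f(13,5)=715 f(13,7)=286 f(13,9)=78 f(13,11)=13 f(13,13)=1
t=14: f(14,-4)=1001 f(14,-2)=2639 f(14,0)=3341 f(14,2)=2989 f(14,4)=2001 f(14,6)=1001 f(14,8)=364 f(14,10)=91 f(14,12)=14 f(14,14)=1
t=15: f(15,-3)=3640 f(15,-1)=5980 f(15,1)=6330 f(15,3)=4990 f(15,5)=3002 f(15,7)=1365 f(15,9)=455 f(15,11)=105 f(15,13)=15 f(15,15)=1
t=16: f(16,-4)=3640 f(16,-2)=9620 f(16,0)=12310 f(16,2)=11320 f(16,4)=7992 f(16,6)=4367 f(16,8)=1820 f(16,10)=560 f(16,12)=120 f(16,14)=16 f(16,16)=1
t=17: f(17,-3)=13260 f(17,-1)=21930 f(17,1)=23630 f(17,3)=19312 f(17,5)=12359 f(17,7)=6187 f(17,9)=2380 f(17,11)=680 f(17,13)=136 f(17,15)=17 f(17,17)=1
t=18: f(18,-4)=13260 f(18,-2)=35190 f(18,0)=45560 f(18,2)=42942 f(18,4)=31671 f(18,6)=18546 f(18,8)=8567 f(18,10)=3060 f(18,12)=816 f(18,14)=153 f(18,16)=18 f(18,18)=1
t=19: f(19,-3)=48450 f(19,-1)=80750 f(19,1)=88502 f(19,3)=74613 f(19,5)=50217 f(19,7)=27113 f(19,9)=11627 f(19,11)=3876 f(19,13)=969 f(19,15)=171 f(19,17)=19 f(19,19)=1
t=20: f(20,-4)=48450 f(20,-2)=129200 f(20,0)=169252 f(20,2)=163115 f(20,4)=124830 f(20,6)=77330 f(20,8)=38740 f(20,10)=15503 f(20,12)=4845 f(20,14)=1140 f(20,16)=190 f(20,18)=20 f(20,20)=1
t=21: f(21,-3)=177650 f(21,-1)=298452 f(21,1)=332367 f(21,3)=287945 f(21,5)=202160 f(21,7)=116070 f(21,9)=54243 f(21,11)=20348 f(21,13)=5985 f(21,15)=1330 f(21,17)=210 f(21,19)=21 f(21,21)=1
t=22: f(22,-4)=177650 f(22,-2)=476102 f(22,0)=630819 f(22,2)=620312 f(22,4)=490105 f(22,6)=318230 f(22,8)=170313 f(22,10)=74591 f(22,12)=26333 f(22,14)=7315 f(22,16)=1540 f(22,18)=231 f(22,20)=22 f(22,22)=1
Σ_s f(22,s) = 2993564
P = 2993564/4194304 = 748391/1048576

Answer: 748391/1048576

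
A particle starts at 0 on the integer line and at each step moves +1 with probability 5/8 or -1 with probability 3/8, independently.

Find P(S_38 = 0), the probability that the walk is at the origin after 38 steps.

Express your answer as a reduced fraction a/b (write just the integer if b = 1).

Answer: 97943396939492212772369384765625/2596148429267413814265248164610048

Derivation:
To be at 0 after 38 steps: need exactly 19 steps of +1 and 19 of -1.
Number of such sequences: C(38,19) = 35345263800
Each has probability (5/8)^19 · (3/8)^19 = 22168378200531005859375/20769187434139310514121985316880384
P = 35345263800 · 22168378200531005859375/20769187434139310514121985316880384 = 97943396939492212772369384765625/2596148429267413814265248164610048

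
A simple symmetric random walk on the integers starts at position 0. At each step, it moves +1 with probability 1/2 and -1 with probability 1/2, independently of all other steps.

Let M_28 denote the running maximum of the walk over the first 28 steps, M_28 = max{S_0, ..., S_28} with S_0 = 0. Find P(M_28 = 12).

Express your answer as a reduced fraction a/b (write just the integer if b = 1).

Answer: 3108105/268435456

Derivation:
Let M_28 = max(S_0,...,S_28). Use the reflection principle: for j ≥ 1, #{paths with M_28 ≥ j} = #{S_28 ≥ j} + #{S_28 ≥ j+1}.
By reflection, #{M_28 ≥ 12} = #{S_28 ≥ 12} + #{S_28 ≥ 13} = 4791323 + 1683218 = 6474541.
#{M_28 ≥ 13} = #{S_28 ≥ 13} + #{S_28 ≥ 14} = 1683218 + 1683218 = 3366436.
#{M_28 = 12} = 6474541 - 3366436 = 3108105.
P(M_28 = 12) = 3108105/268435456 = 3108105/268435456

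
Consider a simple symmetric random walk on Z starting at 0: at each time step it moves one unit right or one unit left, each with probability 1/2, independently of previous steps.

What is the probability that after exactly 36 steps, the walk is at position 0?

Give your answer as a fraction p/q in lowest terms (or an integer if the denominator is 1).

Answer: 2268783825/17179869184

Derivation:
To return to 0 after 36 steps: need exactly 18 steps of +1 and 18 of -1.
Favorable paths: C(36,18) = 9075135300
Total paths: 2^36 = 68719476736
P = 9075135300/68719476736 = 2268783825/17179869184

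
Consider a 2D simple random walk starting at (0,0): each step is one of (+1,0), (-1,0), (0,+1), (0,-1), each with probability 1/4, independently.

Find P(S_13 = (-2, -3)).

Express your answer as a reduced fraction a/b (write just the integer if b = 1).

Answer: 306735/16777216

Derivation:
Let h be the number of horizontal steps (so 13-h are vertical). To end at (-2,-3) need (h-2)/2 right-steps and ((13-h)-3)/2 up-steps.
Sum over h with 2 ≤ h ≤ 10, h ≡ 0 (mod 2), 13-h ≡ 1 (mod 2):
h=2: C(13,2)·C(2,0)·C(11,4) = 78·1·330 = 25740
h=4: C(13,4)·C(4,1)·C(9,3) = 715·4·84 = 240240
h=6: C(13,6)·C(6,2)·C(7,2) = 1716·15·21 = 540540
h=8: C(13,8)·C(8,3)·C(5,1) = 1287·56·5 = 360360
h=10: C(13,10)·C(10,4)·C(3,0) = 286·210·1 = 60060
Total favorable: 1226940
Total paths: 4^13 = 67108864
P = 1226940/67108864 = 306735/16777216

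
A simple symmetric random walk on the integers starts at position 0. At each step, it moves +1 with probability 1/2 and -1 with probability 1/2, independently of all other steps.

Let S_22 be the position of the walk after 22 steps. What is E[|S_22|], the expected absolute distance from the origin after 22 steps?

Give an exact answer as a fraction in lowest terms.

S_22 takes values m ≡ 0 (mod 2) with |m| ≤ 22; P(S_22=m) = C(22,(22+m)/2)/2^22.
Total paths: 2^22 = 4194304
Distribution: P(S=-22)=1/4194304, P(S=-20)=22/4194304, P(S=-18)=231/4194304, P(S=-16)=1540/4194304, P(S=-14)=7315/4194304, P(S=-12)=26334/4194304, P(S=-10)=74613/4194304, P(S=-8)=170544/4194304, P(S=-6)=319770/4194304, P(S=-4)=497420/4194304, P(S=-2)=646646/4194304, P(S=0)=705432/4194304, P(S=2)=646646/4194304, P(S=4)=497420/4194304, P(S=6)=319770/4194304, P(S=8)=170544/4194304, P(S=10)=74613/4194304, P(S=12)=26334/4194304, P(S=14)=7315/4194304, P(S=16)=1540/4194304, P(S=18)=231/4194304, P(S=20)=22/4194304, P(S=22)=1/4194304
E[|S_22|] = Σ_m |m|·P(S_22=m) = 15519504/4194304 = 969969/262144

Answer: 969969/262144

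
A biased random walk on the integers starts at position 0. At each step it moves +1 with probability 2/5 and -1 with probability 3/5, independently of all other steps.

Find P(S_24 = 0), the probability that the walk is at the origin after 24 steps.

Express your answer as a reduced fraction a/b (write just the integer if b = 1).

Answer: 5886359014588416/59604644775390625

Derivation:
To be at 0 after 24 steps: need exactly 12 steps of +1 and 12 of -1.
Number of such sequences: C(24,12) = 2704156
Each has probability (2/5)^12 · (3/5)^12 = 2176782336/59604644775390625
P = 2704156 · 2176782336/59604644775390625 = 5886359014588416/59604644775390625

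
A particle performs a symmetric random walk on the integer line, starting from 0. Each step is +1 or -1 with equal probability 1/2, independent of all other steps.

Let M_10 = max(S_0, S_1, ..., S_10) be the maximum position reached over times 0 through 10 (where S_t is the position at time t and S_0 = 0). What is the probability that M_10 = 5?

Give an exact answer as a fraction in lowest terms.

Answer: 45/1024

Derivation:
Let M_10 = max(S_0,...,S_10). Use the reflection principle: for j ≥ 1, #{paths with M_10 ≥ j} = #{S_10 ≥ j} + #{S_10 ≥ j+1}.
By reflection, #{M_10 ≥ 5} = #{S_10 ≥ 5} + #{S_10 ≥ 6} = 56 + 56 = 112.
#{M_10 ≥ 6} = #{S_10 ≥ 6} + #{S_10 ≥ 7} = 56 + 11 = 67.
#{M_10 = 5} = 112 - 67 = 45.
P(M_10 = 5) = 45/1024 = 45/1024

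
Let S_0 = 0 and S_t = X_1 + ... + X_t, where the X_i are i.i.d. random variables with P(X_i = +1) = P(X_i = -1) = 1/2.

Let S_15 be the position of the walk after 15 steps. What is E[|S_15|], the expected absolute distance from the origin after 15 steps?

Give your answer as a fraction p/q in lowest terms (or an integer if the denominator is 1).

Answer: 6435/2048

Derivation:
S_15 takes values m ≡ 1 (mod 2) with |m| ≤ 15; P(S_15=m) = C(15,(15+m)/2)/2^15.
Total paths: 2^15 = 32768
Distribution: P(S=-15)=1/32768, P(S=-13)=15/32768, P(S=-11)=105/32768, P(S=-9)=455/32768, P(S=-7)=1365/32768, P(S=-5)=3003/32768, P(S=-3)=5005/32768, P(S=-1)=6435/32768, P(S=1)=6435/32768, P(S=3)=5005/32768, P(S=5)=3003/32768, P(S=7)=1365/32768, P(S=9)=455/32768, P(S=11)=105/32768, P(S=13)=15/32768, P(S=15)=1/32768
E[|S_15|] = Σ_m |m|·P(S_15=m) = 102960/32768 = 6435/2048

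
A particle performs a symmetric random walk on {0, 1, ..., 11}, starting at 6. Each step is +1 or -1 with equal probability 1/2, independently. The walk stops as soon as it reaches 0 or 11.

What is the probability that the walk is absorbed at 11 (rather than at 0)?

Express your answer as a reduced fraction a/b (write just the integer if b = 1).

Answer: 6/11

Derivation:
Symmetric walk (p = 1/2): the harmonic-function argument gives P(hit 11 before 0 | start at 6) = a/N.
P = 6/11 = 6/11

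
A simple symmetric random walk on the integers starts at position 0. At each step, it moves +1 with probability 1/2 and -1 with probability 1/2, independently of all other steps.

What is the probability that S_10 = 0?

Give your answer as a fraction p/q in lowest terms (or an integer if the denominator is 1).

Answer: 63/256

Derivation:
To return to 0 after 10 steps: need exactly 5 steps of +1 and 5 of -1.
Favorable paths: C(10,5) = 252
Total paths: 2^10 = 1024
P = 252/1024 = 63/256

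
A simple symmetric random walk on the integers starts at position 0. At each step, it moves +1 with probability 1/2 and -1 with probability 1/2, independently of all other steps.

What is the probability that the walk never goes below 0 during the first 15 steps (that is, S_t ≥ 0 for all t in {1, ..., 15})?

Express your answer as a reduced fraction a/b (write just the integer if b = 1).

Let f(t,s) = #length-t paths at position s with S_1..S_t all ≥ 0.
f(t,s) = f(t-1,s-1) + f(t-1,s+1) for s ≥ 0; f(t,s) = 0 for s < 0.
t=0: f(0,0)=1
t=1: f(1,1)=1
t=2: f(2,0)=1 f(2,2)=1
t=3: f(3,1)=2 f(3,3)=1
t=4: f(4,0)=2 f(4,2)=3 f(4,4)=1
t=5: f(5,1)=5 f(5,3)=4 f(5,5)=1
t=6: f(6,0)=5 f(6,2)=9 f(6,4)=5 f(6,6)=1
t=7: f(7,1)=14 f(7,3)=14 f(7,5)=6 f(7,7)=1
t=8: f(8,0)=14 f(8,2)=28 f(8,4)=20 f(8,6)=7 f(8,8)=1
t=9: f(9,1)=42 f(9,3)=48 f(9,5)=27 f(9,7)=8 f(9,9)=1
t=10: f(10,0)=42 f(10,2)=90 f(10,4)=75 f(10,6)=35 f(10,8)=9 f(10,10)=1
t=11: f(11,1)=132 f(11,3)=165 f(11,5)=110 f(11,7)=44 f(11,9)=10 f(11,11)=1
t=12: f(12,0)=132 f(12,2)=297 f(12,4)=275 f(12,6)=154 f(12,8)=54 f(12,10)=11 f(12,12)=1
t=13: f(13,1)=429 f(13,3)=572 f(13,5)=429 f(13,7)=208 f(13,9)=65 f(13,11)=12 f(13,13)=1
t=14: f(14,0)=429 f(14,2)=1001 f(14,4)=1001 f(14,6)=637 f(14,8)=273 f(14,10)=77 f(14,12)=13 f(14,14)=1
t=15: f(15,1)=1430 f(15,3)=2002 f(15,5)=1638 f(15,7)=910 f(15,9)=350 f(15,11)=90 f(15,13)=14 f(15,15)=1
Σ_s f(15,s) = 6435
P = 6435/32768 = 6435/32768

Answer: 6435/32768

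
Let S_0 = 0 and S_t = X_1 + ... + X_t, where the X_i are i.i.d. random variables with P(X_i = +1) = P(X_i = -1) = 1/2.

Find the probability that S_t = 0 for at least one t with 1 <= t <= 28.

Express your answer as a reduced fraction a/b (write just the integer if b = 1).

Count via complement. Let g(t,s) = #length-t paths at position s with S_1..S_t all ≠ 0.
g(t,s) = g(t-1,s-1) + g(t-1,s+1) for s ≠ 0; g(t,0) = 0.
t=0: g(0,0)=1
t=1: g(1,-1)=1 g(1,1)=1
t=2: g(2,-2)=1 g(2,2)=1
t=3: g(3,-3)=1 g(3,-1)=1 g(3,1)=1 g(3,3)=1
t=4: g(4,-4)=1 g(4,-2)=2 g(4,2)=2 g(4,4)=1
t=5: g(5,-5)=1 g(5,-3)=3 g(5,-1)=2 g(5,1)=2 g(5,3)=3 g(5,5)=1
t=6: g(6,-6)=1 g(6,-4)=4 g(6,-2)=5 g(6,2)=5 g(6,4)=4 g(6,6)=1
t=7: g(7,-7)=1 g(7,-5)=5 g(7,-3)=9 g(7,-1)=5 g(7,1)=5 g(7,3)=9 g(7,5)=5 g(7,7)=1
t=8: g(8,-8)=1 g(8,-6)=6 g(8,-4)=14 g(8,-2)=14 g(8,2)=14 g(8,4)=14 g(8,6)=6 g(8,8)=1
t=9: g(9,-9)=1 g(9,-7)=7 g(9,-5)=20 g(9,-3)=28 g(9,-1)=14 g(9,1)=14 g(9,3)=28 g(9,5)=20 g(9,7)=7 g(9,9)=1
t=10: g(10,-10)=1 g(10,-8)=8 g(10,-6)=27 g(10,-4)=48 g(10,-2)=42 g(10,2)=42 g(10,4)=48 g(10,6)=27 g(10,8)=8 g(10,10)=1
t=11: g(11,-11)=1 g(11,-9)=9 g(11,-7)=35 g(11,-5)=75 g(11,-3)=90 g(11,-1)=42 g(11,1)=42 g(11,3)=90 g(11,5)=75 g(11,7)=35 g(11,9)=9 g(11,11)=1
t=12: g(12,-12)=1 g(12,-10)=10 g(12,-8)=44 g(12,-6)=110 g(12,-4)=165 g(12,-2)=132 g(12,2)=132 g(12,4)=165 g(12,6)=110 g(12,8)=44 g(12,10)=10 g(12,12)=1
t=13: g(13,-13)=1 g(13,-11)=11 g(13,-9)=54 g(13,-7)=154 g(13,-5)=275 g(13,-3)=297 g(13,-1)=132 g(13,1)=132 g(13,3)=297 g(13,5)=275 g(13,7)=154 g(13,9)=54 g(13,11)=11 g(13,13)=1
t=14: g(14,-14)=1 g(14,-12)=12 g(14,-10)=65 g(14,-8)=208 g(14,-6)=429 g(14,-4)=572 g(14,-2)=429 g(14,2)=429 g(14,4)=572 g(14,6)=429 g(14,8)=208 g(14,10)=65 g(14,12)=12 g(14,14)=1
t=15: g(15,-15)=1 g(15,-13)=13 g(15,-11)=77 g(15,-9)=273 g(15,-7)=637 g(15,-5)=1001 g(15,-3)=1001 g(15,-1)=429 g(15,1)=429 g(15,3)=1001 g(15,5)=1001 g(15,7)=637 g(15,9)=273 g(15,11)=77 g(15,13)=13 g(15,15)=1
t=16: g(16,-16)=1 g(16,-14)=14 g(16,-12)=90 g(16,-10)=350 g(16,-8)=910 g(16,-6)=1638 g(16,-4)=2002 g(16,-2)=1430 g(16,2)=1430 g(16,4)=2002 g(16,6)=1638 g(16,8)=910 g(16,10)=350 g(16,12)=90 g(16,14)=14 g(16,16)=1
t=17: g(17,-17)=1 g(17,-15)=15 g(17,-13)=104 g(17,-11)=440 g(17,-9)=1260 g(17,-7)=2548 g(17,-5)=3640 g(17,-3)=3432 g(17,-1)=1430 g(17,1)=1430 g(17,3)=3432 g(17,5)=3640 g(17,7)=2548 g(17,9)=1260 g(17,11)=440 g(17,13)=104 g(17,15)=15 g(17,17)=1
t=18: g(18,-18)=1 g(18,-16)=16 g(18,-14)=119 g(18,-12)=544 g(18,-10)=1700 g(18,-8)=3808 g(18,-6)=6188 g(18,-4)=7072 g(18,-2)=4862 g(18,2)=4862 g(18,4)=7072 g(18,6)=6188 g(18,8)=3808 g(18,10)=1700 g(18,12)=544 g(18,14)=119 g(18,16)=16 g(18,18)=1
t=19: g(19,-19)=1 g(19,-17)=17 g(19,-15)=135 g(19,-13)=663 g(19,-11)=2244 g(19,-9)=5508 g(19,-7)=9996 g(19,-5)=13260 g(19,-3)=11934 g(19,-1)=4862 g(19,1)=4862 g(19,3)=11934 g(19,5)=13260 g(19,7)=9996 g(19,9)=5508 g(19,11)=2244 g(19,13)=663 g(19,15)=135 g(19,17)=17 g(19,19)=1
t=20: g(20,-20)=1 g(20,-18)=18 g(20,-16)=152 g(20,-14)=798 g(20,-12)=2907 g(20,-10)=7752 g(20,-8)=15504 g(20,-6)=23256 g(20,-4)=25194 g(20,-2)=16796 g(20,2)=16796 g(20,4)=25194 g(20,6)=23256 g(20,8)=15504 g(20,10)=7752 g(20,12)=2907 g(20,14)=798 g(20,16)=152 g(20,18)=18 g(20,20)=1
t=21: g(21,-21)=1 g(21,-19)=19 g(21,-17)=170 g(21,-15)=950 g(21,-13)=3705 g(21,-11)=10659 g(21,-9)=23256 g(21,-7)=38760 g(21,-5)=48450 g(21,-3)=41990 g(21,-1)=16796 g(21,1)=16796 g(21,3)=41990 g(21,5)=48450 g(21,7)=38760 g(21,9)=23256 g(21,11)=10659 g(21,13)=3705 g(21,15)=950 g(21,17)=170 g(21,19)=19 g(21,21)=1
t=22: g(22,-22)=1 g(22,-20)=20 g(22,-18)=189 g(22,-16)=1120 g(22,-14)=4655 g(22,-12)=14364 g(22,-10)=33915 g(22,-8)=62016 g(22,-6)=87210 g(22,-4)=90440 g(22,-2)=58786 g(22,2)=58786 g(22,4)=90440 g(22,6)=87210 g(22,8)=62016 g(22,10)=33915 g(22,12)=14364 g(22,14)=4655 g(22,16)=1120 g(22,18)=189 g(22,20)=20 g(22,22)=1
t=23: g(23,-23)=1 g(23,-21)=21 g(23,-19)=209 g(23,-17)=1309 g(23,-15)=5775 g(23,-13)=19019 g(23,-11)=48279 g(23,-9)=95931 g(23,-7)=149226 g(23,-5)=177650 g(23,-3)=149226 g(23,-1)=58786 g(23,1)=58786 g(23,3)=149226 g(23,5)=177650 g(23,7)=149226 g(23,9)=95931 g(23,11)=48279 g(23,13)=19019 g(23,15)=5775 g(23,17)=1309 g(23,19)=209 g(23,21)=21 g(23,23)=1
t=24: g(24,-24)=1 g(24,-22)=22 g(24,-20)=230 g(24,-18)=1518 g(24,-16)=7084 g(24,-14)=24794 g(24,-12)=67298 g(24,-10)=144210 g(24,-8)=245157 g(24,-6)=326876 g(24,-4)=326876 g(24,-2)=208012 g(24,2)=208012 g(24,4)=326876 g(24,6)=326876 g(24,8)=245157 g(24,10)=144210 g(24,12)=67298 g(24,14)=24794 g(24,16)=7084 g(24,18)=1518 g(24,20)=230 g(24,22)=22 g(24,24)=1
t=25: g(25,-25)=1 g(25,-23)=23 g(25,-21)=252 g(25,-19)=1748 g(25,-17)=8602 g(25,-15)=31878 g(25,-13)=92092 g(25,-11)=211508 g(25,-9)=389367 g(25,-7)=572033 g(25,-5)=653752 g(25,-3)=534888 g(25,-1)=208012 g(25,1)=208012 g(25,3)=534888 g(25,5)=653752 g(25,7)=572033 g(25,9)=389367 g(25,11)=211508 g(25,13)=92092 g(25,15)=31878 g(25,17)=8602 g(25,19)=1748 g(25,21)=252 g(25,23)=23 g(25,25)=1
t=26: g(26,-26)=1 g(26,-24)=24 g(26,-22)=275 g(26,-20)=2000 g(26,-18)=10350 g(26,-16)=40480 g(26,-14)=123970 g(26,-12)=303600 g(26,-10)=600875 g(26,-8)=961400 g(26,-6)=1225785 g(26,-4)=1188640 g(26,-2)=742900 g(26,2)=742900 g(26,4)=1188640 g(26,6)=1225785 g(26,8)=961400 g(26,10)=600875 g(26,12)=303600 g(26,14)=123970 g(26,16)=40480 g(26,18)=10350 g(26,20)=2000 g(26,22)=275 g(26,24)=24 g(26,26)=1
t=27: g(27,-27)=1 g(27,-25)=25 g(27,-23)=299 g(27,-21)=2275 g(27,-19)=12350 g(27,-17)=50830 g(27,-15)=164450 g(27,-13)=427570 g(27,-11)=904475 g(27,-9)=1562275 g(27,-7)=2187185 g(27,-5)=2414425 g(27,-3)=1931540 g(27,-1)=742900 g(27,1)=742900 g(27,3)=1931540 g(27,5)=2414425 g(27,7)=2187185 g(27,9)=1562275 g(27,11)=904475 g(27,13)=427570 g(27,15)=164450 g(27,17)=50830 g(27,19)=12350 g(27,21)=2275 g(27,23)=299 g(27,25)=25 g(27,27)=1
t=28: g(28,-28)=1 g(28,-26)=26 g(28,-24)=324 g(28,-22)=2574 g(28,-20)=14625 g(28,-18)=63180 g(28,-16)=215280 g(28,-14)=592020 g(28,-12)=1332045 g(28,-10)=2466750 g(28,-8)=3749460 g(28,-6)=4601610 g(28,-4)=4345965 g(28,-2)=2674440 g(28,2)=2674440 g(28,4)=4345965 g(28,6)=4601610 g(28,8)=3749460 g(28,10)=2466750 g(28,12)=1332045 g(28,14)=592020 g(28,16)=215280 g(28,18)=63180 g(28,20)=14625 g(28,22)=2574 g(28,24)=324 g(28,26)=26 g(28,28)=1
Paths never hitting 0: Σ_s g(28,s) = 40116600
Paths hitting 0: 2^28 - 40116600 = 228318856
P = 228318856/268435456 = 28539857/33554432

Answer: 28539857/33554432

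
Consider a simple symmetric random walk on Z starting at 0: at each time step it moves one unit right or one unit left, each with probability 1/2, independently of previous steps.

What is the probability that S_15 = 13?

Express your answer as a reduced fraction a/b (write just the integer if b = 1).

Answer: 15/32768

Derivation:
To reach position 13 after 15 steps: need 14 steps of +1 and 1 of -1.
Favorable paths: C(15,14) = 15
Total paths: 2^15 = 32768
P = 15/32768 = 15/32768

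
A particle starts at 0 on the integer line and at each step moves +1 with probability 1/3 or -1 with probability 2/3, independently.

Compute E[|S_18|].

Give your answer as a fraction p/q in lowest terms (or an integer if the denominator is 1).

Answer: 269079674/43046721

Derivation:
S_18 takes values m ≡ 0 (mod 2) with |m| ≤ 18; P(S_18=m) = C(18,(18+m)/2) · (1/3)^((18+m)/2) · (2/3)^((18-m)/2).
Distribution: P(S=-18)=262144/387420489, P(S=-16)=262144/43046721, P(S=-14)=1114112/43046721, P(S=-12)=8912896/129140163, P(S=-10)=5570560/43046721, P(S=-8)=7798784/43046721, P(S=-6)=25346048/129140163, P(S=-4)=7241728/43046721, P(S=-2)=4978688/43046721, P(S=0)=24893440/387420489, P(S=2)=1244672/43046721, P(S=4)=452608/43046721, P(S=6)=396032/129140163, P(S=8)=30464/43046721, P(S=10)=5440/43046721, P(S=12)=2176/129140163, P(S=14)=68/43046721, P(S=16)=4/43046721, P(S=18)=1/387420489
E[|S_18|] = Σ_m |m|·P(S_18=m) = 269079674/43046721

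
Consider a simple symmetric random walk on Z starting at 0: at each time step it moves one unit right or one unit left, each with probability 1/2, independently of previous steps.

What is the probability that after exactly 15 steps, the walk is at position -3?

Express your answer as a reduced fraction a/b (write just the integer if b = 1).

Answer: 5005/32768

Derivation:
To reach position -3 after 15 steps: need 6 steps of +1 and 9 of -1.
Favorable paths: C(15,6) = 5005
Total paths: 2^15 = 32768
P = 5005/32768 = 5005/32768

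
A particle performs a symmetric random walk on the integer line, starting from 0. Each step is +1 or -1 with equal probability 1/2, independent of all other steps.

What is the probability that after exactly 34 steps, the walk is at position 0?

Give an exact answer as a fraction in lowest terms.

Answer: 583401555/4294967296

Derivation:
To return to 0 after 34 steps: need exactly 17 steps of +1 and 17 of -1.
Favorable paths: C(34,17) = 2333606220
Total paths: 2^34 = 17179869184
P = 2333606220/17179869184 = 583401555/4294967296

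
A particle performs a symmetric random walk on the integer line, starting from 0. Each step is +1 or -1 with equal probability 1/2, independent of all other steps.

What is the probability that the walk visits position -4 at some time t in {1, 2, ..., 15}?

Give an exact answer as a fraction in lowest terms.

Answer: 309/1024

Derivation:
Count via complement. Let g(t,s) = #length-t paths at position s with S_1..S_t all ≠ -4.
g(t,s) = g(t-1,s-1) + g(t-1,s+1) for s ≠ -4; g(t,-4) = 0.
t=0: g(0,0)=1
t=1: g(1,-1)=1 g(1,1)=1
t=2: g(2,-2)=1 g(2,0)=2 g(2,2)=1
t=3: g(3,-3)=1 g(3,-1)=3 g(3,1)=3 g(3,3)=1
t=4: g(4,-2)=4 g(4,0)=6 g(4,2)=4 g(4,4)=1
t=5: g(5,-3)=4 g(5,-1)=10 g(5,1)=10 g(5,3)=5 g(5,5)=1
t=6: g(6,-2)=14 g(6,0)=20 g(6,2)=15 g(6,4)=6 g(6,6)=1
t=7: g(7,-3)=14 g(7,-1)=34 g(7,1)=35 g(7,3)=21 g(7,5)=7 g(7,7)=1
t=8: g(8,-2)=48 g(8,0)=69 g(8,2)=56 g(8,4)=28 g(8,6)=8 g(8,8)=1
t=9: g(9,-3)=48 g(9,-1)=117 g(9,1)=125 g(9,3)=84 g(9,5)=36 g(9,7)=9 g(9,9)=1
t=10: g(10,-2)=165 g(10,0)=242 g(10,2)=209 g(10,4)=120 g(10,6)=45 g(10,8)=10 g(10,10)=1
t=11: g(11,-3)=165 g(11,-1)=407 g(11,1)=451 g(11,3)=329 g(11,5)=165 g(11,7)=55 g(11,9)=11 g(11,11)=1
t=12: g(12,-2)=572 g(12,0)=858 g(12,2)=780 g(12,4)=494 g(12,6)=220 g(12,8)=66 g(12,10)=12 g(12,12)=1
t=13: g(13,-3)=572 g(13,-1)=1430 g(13,1)=1638 g(13,3)=1274 g(13,5)=714 g(13,7)=286 g(13,9)=78 g(13,11)=13 g(13,13)=1
t=14: g(14,-2)=2002 g(14,0)=3068 g(14,2)=2912 g(14,4)=1988 g(14,6)=1000 g(14,8)=364 g(14,10)=91 g(14,12)=14 g(14,14)=1
t=15: g(15,-3)=2002 g(15,-1)=5070 g(15,1)=5980 g(15,3)=4900 g(15,5)=2988 g(15,7)=1364 g(15,9)=455 g(15,11)=105 g(15,13)=15 g(15,15)=1
Paths never hitting -4: Σ_s g(15,s) = 22880
Paths hitting -4: 2^15 - 22880 = 9888
P = 9888/32768 = 309/1024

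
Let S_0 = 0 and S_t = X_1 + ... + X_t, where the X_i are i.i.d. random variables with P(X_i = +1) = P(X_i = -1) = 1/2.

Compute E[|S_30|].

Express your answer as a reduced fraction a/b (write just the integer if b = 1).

S_30 takes values m ≡ 0 (mod 2) with |m| ≤ 30; P(S_30=m) = C(30,(30+m)/2)/2^30.
Total paths: 2^30 = 1073741824
Distribution: P(S=-30)=1/1073741824, P(S=-28)=30/1073741824, P(S=-26)=435/1073741824, P(S=-24)=4060/1073741824, P(S=-22)=27405/1073741824, P(S=-20)=142506/1073741824, P(S=-18)=593775/1073741824, P(S=-16)=2035800/1073741824, P(S=-14)=5852925/1073741824, P(S=-12)=14307150/1073741824, P(S=-10)=30045015/1073741824, P(S=-8)=54627300/1073741824, P(S=-6)=86493225/1073741824, P(S=-4)=119759850/1073741824, P(S=-2)=145422675/1073741824, P(S=0)=155117520/1073741824, P(S=2)=145422675/1073741824, P(S=4)=119759850/1073741824, P(S=6)=86493225/1073741824, P(S=8)=54627300/1073741824, P(S=10)=30045015/1073741824, P(S=12)=14307150/1073741824, P(S=14)=5852925/1073741824, P(S=16)=2035800/1073741824, P(S=18)=593775/1073741824, P(S=20)=142506/1073741824, P(S=22)=27405/1073741824, P(S=24)=4060/1073741824, P(S=26)=435/1073741824, P(S=28)=30/1073741824, P(S=30)=1/1073741824
E[|S_30|] = Σ_m |m|·P(S_30=m) = 4653525600/1073741824 = 145422675/33554432

Answer: 145422675/33554432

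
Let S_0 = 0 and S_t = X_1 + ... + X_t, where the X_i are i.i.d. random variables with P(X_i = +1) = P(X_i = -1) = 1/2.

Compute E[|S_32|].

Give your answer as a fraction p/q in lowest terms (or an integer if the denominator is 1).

S_32 takes values m ≡ 0 (mod 2) with |m| ≤ 32; P(S_32=m) = C(32,(32+m)/2)/2^32.
Total paths: 2^32 = 4294967296
Distribution: P(S=-32)=1/4294967296, P(S=-30)=32/4294967296, P(S=-28)=496/4294967296, P(S=-26)=4960/4294967296, P(S=-24)=35960/4294967296, P(S=-22)=201376/4294967296, P(S=-20)=906192/4294967296, P(S=-18)=3365856/4294967296, P(S=-16)=10518300/4294967296, P(S=-14)=28048800/4294967296, P(S=-12)=64512240/4294967296, P(S=-10)=129024480/4294967296, P(S=-8)=225792840/4294967296, P(S=-6)=347373600/4294967296, P(S=-4)=471435600/4294967296, P(S=-2)=565722720/4294967296, P(S=0)=601080390/4294967296, P(S=2)=565722720/4294967296, P(S=4)=471435600/4294967296, P(S=6)=347373600/4294967296, P(S=8)=225792840/4294967296, P(S=10)=129024480/4294967296, P(S=12)=64512240/4294967296, P(S=14)=28048800/4294967296, P(S=16)=10518300/4294967296, P(S=18)=3365856/4294967296, P(S=20)=906192/4294967296, P(S=22)=201376/4294967296, P(S=24)=35960/4294967296, P(S=26)=4960/4294967296, P(S=28)=496/4294967296, P(S=30)=32/4294967296, P(S=32)=1/4294967296
E[|S_32|] = Σ_m |m|·P(S_32=m) = 19234572480/4294967296 = 300540195/67108864

Answer: 300540195/67108864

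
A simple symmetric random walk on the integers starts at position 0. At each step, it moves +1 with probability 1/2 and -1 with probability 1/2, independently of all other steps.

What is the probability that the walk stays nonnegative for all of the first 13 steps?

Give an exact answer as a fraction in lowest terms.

Let f(t,s) = #length-t paths at position s with S_1..S_t all ≥ 0.
f(t,s) = f(t-1,s-1) + f(t-1,s+1) for s ≥ 0; f(t,s) = 0 for s < 0.
t=0: f(0,0)=1
t=1: f(1,1)=1
t=2: f(2,0)=1 f(2,2)=1
t=3: f(3,1)=2 f(3,3)=1
t=4: f(4,0)=2 f(4,2)=3 f(4,4)=1
t=5: f(5,1)=5 f(5,3)=4 f(5,5)=1
t=6: f(6,0)=5 f(6,2)=9 f(6,4)=5 f(6,6)=1
t=7: f(7,1)=14 f(7,3)=14 f(7,5)=6 f(7,7)=1
t=8: f(8,0)=14 f(8,2)=28 f(8,4)=20 f(8,6)=7 f(8,8)=1
t=9: f(9,1)=42 f(9,3)=48 f(9,5)=27 f(9,7)=8 f(9,9)=1
t=10: f(10,0)=42 f(10,2)=90 f(10,4)=75 f(10,6)=35 f(10,8)=9 f(10,10)=1
t=11: f(11,1)=132 f(11,3)=165 f(11,5)=110 f(11,7)=44 f(11,9)=10 f(11,11)=1
t=12: f(12,0)=132 f(12,2)=297 f(12,4)=275 f(12,6)=154 f(12,8)=54 f(12,10)=11 f(12,12)=1
t=13: f(13,1)=429 f(13,3)=572 f(13,5)=429 f(13,7)=208 f(13,9)=65 f(13,11)=12 f(13,13)=1
Σ_s f(13,s) = 1716
P = 1716/8192 = 429/2048

Answer: 429/2048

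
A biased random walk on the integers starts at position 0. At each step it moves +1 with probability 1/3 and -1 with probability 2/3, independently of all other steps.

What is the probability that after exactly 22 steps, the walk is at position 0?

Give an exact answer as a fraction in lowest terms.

Answer: 481574912/10460353203

Derivation:
To be at 0 after 22 steps: need exactly 11 steps of +1 and 11 of -1.
Number of such sequences: C(22,11) = 705432
Each has probability (1/3)^11 · (2/3)^11 = 2048/31381059609
P = 705432 · 2048/31381059609 = 481574912/10460353203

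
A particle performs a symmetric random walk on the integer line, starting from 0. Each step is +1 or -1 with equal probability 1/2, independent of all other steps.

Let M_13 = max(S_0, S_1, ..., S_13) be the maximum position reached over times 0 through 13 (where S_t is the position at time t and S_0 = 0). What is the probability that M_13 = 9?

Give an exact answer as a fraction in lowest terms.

Answer: 39/4096

Derivation:
Let M_13 = max(S_0,...,S_13). Use the reflection principle: for j ≥ 1, #{paths with M_13 ≥ j} = #{S_13 ≥ j} + #{S_13 ≥ j+1}.
By reflection, #{M_13 ≥ 9} = #{S_13 ≥ 9} + #{S_13 ≥ 10} = 92 + 14 = 106.
#{M_13 ≥ 10} = #{S_13 ≥ 10} + #{S_13 ≥ 11} = 14 + 14 = 28.
#{M_13 = 9} = 106 - 28 = 78.
P(M_13 = 9) = 78/8192 = 39/4096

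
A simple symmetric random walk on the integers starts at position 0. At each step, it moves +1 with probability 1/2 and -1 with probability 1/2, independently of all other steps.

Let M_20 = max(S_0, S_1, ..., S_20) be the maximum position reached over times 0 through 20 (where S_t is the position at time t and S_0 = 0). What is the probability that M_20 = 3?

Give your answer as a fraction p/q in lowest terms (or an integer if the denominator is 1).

Answer: 62985/524288

Derivation:
Let M_20 = max(S_0,...,S_20). Use the reflection principle: for j ≥ 1, #{paths with M_20 ≥ j} = #{S_20 ≥ j} + #{S_20 ≥ j+1}.
By reflection, #{M_20 ≥ 3} = #{S_20 ≥ 3} + #{S_20 ≥ 4} = 263950 + 263950 = 527900.
#{M_20 ≥ 4} = #{S_20 ≥ 4} + #{S_20 ≥ 5} = 263950 + 137980 = 401930.
#{M_20 = 3} = 527900 - 401930 = 125970.
P(M_20 = 3) = 125970/1048576 = 62985/524288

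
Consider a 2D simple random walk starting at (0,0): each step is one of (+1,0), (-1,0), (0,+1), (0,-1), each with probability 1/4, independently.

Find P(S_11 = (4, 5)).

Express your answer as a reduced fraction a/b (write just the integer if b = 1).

Answer: 2541/2097152

Derivation:
Let h be the number of horizontal steps (so 11-h are vertical). To end at (4,5) need (h+4)/2 right-steps and ((11-h)+5)/2 up-steps.
Sum over h with 4 ≤ h ≤ 6, h ≡ 0 (mod 2), 11-h ≡ 1 (mod 2):
h=4: C(11,4)·C(4,4)·C(7,6) = 330·1·7 = 2310
h=6: C(11,6)·C(6,5)·C(5,5) = 462·6·1 = 2772
Total favorable: 5082
Total paths: 4^11 = 4194304
P = 5082/4194304 = 2541/2097152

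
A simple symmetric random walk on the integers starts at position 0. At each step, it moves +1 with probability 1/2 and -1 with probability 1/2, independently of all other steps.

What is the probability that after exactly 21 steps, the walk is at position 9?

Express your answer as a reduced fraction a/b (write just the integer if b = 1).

To reach position 9 after 21 steps: need 15 steps of +1 and 6 of -1.
Favorable paths: C(21,15) = 54264
Total paths: 2^21 = 2097152
P = 54264/2097152 = 6783/262144

Answer: 6783/262144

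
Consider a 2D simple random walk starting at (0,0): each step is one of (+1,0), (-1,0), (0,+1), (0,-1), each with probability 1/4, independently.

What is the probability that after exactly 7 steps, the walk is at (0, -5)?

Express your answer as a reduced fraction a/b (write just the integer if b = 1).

Answer: 49/16384

Derivation:
Let h be the number of horizontal steps (so 7-h are vertical). To end at (0,-5) need (h+0)/2 right-steps and ((7-h)-5)/2 up-steps.
Sum over h with 0 ≤ h ≤ 2, h ≡ 0 (mod 2), 7-h ≡ 1 (mod 2):
h=0: C(7,0)·C(0,0)·C(7,1) = 1·1·7 = 7
h=2: C(7,2)·C(2,1)·C(5,0) = 21·2·1 = 42
Total favorable: 49
Total paths: 4^7 = 16384
P = 49/16384 = 49/16384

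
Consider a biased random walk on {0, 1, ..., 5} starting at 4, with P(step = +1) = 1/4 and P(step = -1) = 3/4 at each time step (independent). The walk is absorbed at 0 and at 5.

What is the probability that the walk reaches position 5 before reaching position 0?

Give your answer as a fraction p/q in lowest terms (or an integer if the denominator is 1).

Biased walk: p = 1/4, q = 3/4, r = q/p = 3
Gambler's ruin: P(hit 5 before 0 | start at 4) = (1 - r^a)/(1 - r^N)
r^4 = 81; r^5 = 243
P = (1 - 81) / (1 - 243) = -80 / -242 = 40/121

Answer: 40/121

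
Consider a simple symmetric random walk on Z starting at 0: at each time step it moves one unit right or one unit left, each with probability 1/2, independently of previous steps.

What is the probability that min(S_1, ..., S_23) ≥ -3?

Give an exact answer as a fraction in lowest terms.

Let f(t,s) = #length-t paths at position s with S_1..S_t all ≥ -3.
f(t,s) = f(t-1,s-1) + f(t-1,s+1) for s ≥ -3; f(t,s) = 0 for s < -3.
t=0: f(0,0)=1
t=1: f(1,-1)=1 f(1,1)=1
t=2: f(2,-2)=1 f(2,0)=2 f(2,2)=1
t=3: f(3,-3)=1 f(3,-1)=3 f(3,1)=3 f(3,3)=1
t=4: f(4,-2)=4 f(4,0)=6 f(4,2)=4 f(4,4)=1
t=5: f(5,-3)=4 f(5,-1)=10 f(5,1)=10 f(5,3)=5 f(5,5)=1
t=6: f(6,-2)=14 f(6,0)=20 f(6,2)=15 f(6,4)=6 f(6,6)=1
t=7: f(7,-3)=14 f(7,-1)=34 f(7,1)=35 f(7,3)=21 f(7,5)=7 f(7,7)=1
t=8: f(8,-2)=48 f(8,0)=69 f(8,2)=56 f(8,4)=28 f(8,6)=8 f(8,8)=1
t=9: f(9,-3)=48 f(9,-1)=117 f(9,1)=125 f(9,3)=84 f(9,5)=36 f(9,7)=9 f(9,9)=1
t=10: f(10,-2)=165 f(10,0)=242 f(10,2)=209 f(10,4)=120 f(10,6)=45 f(10,8)=10 f(10,10)=1
t=11: f(11,-3)=165 f(11,-1)=407 f(11,1)=451 f(11,3)=329 f(11,5)=165 f(11,7)=55 f(11,9)=11 f(11,11)=1
t=12: f(12,-2)=572 f(12,0)=858 f(12,2)=780 f(12,4)=494 f(12,6)=220 f(12,8)=66 f(12,10)=12 f(12,12)=1
t=13: f(13,-3)=572 f(13,-1)=1430 f(13,1)=1638 f(13,3)=1274 f(13,5)=714 f(13,7)=286 f(13,9)=78 f(13,11)=13 f(13,13)=1
t=14: f(14,-2)=2002 f(14,0)=3068 f(14,2)=2912 f(14,4)=1988 f(14,6)=1000 f(14,8)=364 f(14,10)=91 f(14,12)=14 f(14,14)=1
t=15: f(15,-3)=2002 f(15,-1)=5070 f(15,1)=5980 f(15,3)=4900 f(15,5)=2988 f(15,7)=1364 f(15,9)=455 f(15,11)=105 f(15,13)=15 f(15,15)=1
t=16: f(16,-2)=7072 f(16,0)=11050 f(16,2)=10880 f(16,4)=7888 f(16,6)=4352 f(16,8)=1819 f(16,10)=560 f(16,12)=120 f(16,14)=16 f(16,16)=1
t=17: f(17,-3)=7072 f(17,-1)=18122 f(17,1)=21930 f(17,3)=18768 f(17,5)=12240 f(17,7)=6171 f(17,9)=2379 f(17,11)=680 f(17,13)=136 f(17,15)=17 f(17,17)=1
t=18: f(18,-2)=25194 f(18,0)=40052 f(18,2)=40698 f(18,4)=31008 f(18,6)=18411 f(18,8)=8550 f(18,10)=3059 f(18,12)=816 f(18,14)=153 f(18,16)=18 f(18,18)=1
t=19: f(19,-3)=25194 f(19,-1)=65246 f(19,1)=80750 f(19,3)=71706 f(19,5)=49419 f(19,7)=26961 f(19,9)=11609 f(19,11)=3875 f(19,13)=969 f(19,15)=171 f(19,17)=19 f(19,19)=1
t=20: f(20,-2)=90440 f(20,0)=145996 f(20,2)=152456 f(20,4)=121125 f(20,6)=76380 f(20,8)=38570 f(20,10)=15484 f(20,12)=4844 f(20,14)=1140 f(20,16)=190 f(20,18)=20 f(20,20)=1
t=21: f(21,-3)=90440 f(21,-1)=236436 f(21,1)=298452 f(21,3)=273581 f(21,5)=197505 f(21,7)=114950 f(21,9)=54054 f(21,11)=20328 f(21,13)=5984 f(21,15)=1330 f(21,17)=210 f(21,19)=21 f(21,21)=1
t=22: f(22,-2)=326876 f(22,0)=534888 f(22,2)=572033 f(22,4)=471086 f(22,6)=312455 f(22,8)=169004 f(22,10)=74382 f(22,12)=26312 f(22,14)=7314 f(22,16)=1540 f(22,18)=231 f(22,20)=22 f(22,22)=1
t=23: f(23,-3)=326876 f(23,-1)=861764 f(23,1)=1106921 f(23,3)=1043119 f(23,5)=783541 f(23,7)=481459 f(23,9)=243386 f(23,11)=100694 f(23,13)=33626 f(23,15)=8854 f(23,17)=1771 f(23,19)=253 f(23,21)=23 f(23,23)=1
Σ_s f(23,s) = 4992288
P = 4992288/8388608 = 156009/262144

Answer: 156009/262144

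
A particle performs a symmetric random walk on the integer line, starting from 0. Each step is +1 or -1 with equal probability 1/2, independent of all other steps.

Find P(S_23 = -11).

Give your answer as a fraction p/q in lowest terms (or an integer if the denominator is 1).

Answer: 100947/8388608

Derivation:
To reach position -11 after 23 steps: need 6 steps of +1 and 17 of -1.
Favorable paths: C(23,6) = 100947
Total paths: 2^23 = 8388608
P = 100947/8388608 = 100947/8388608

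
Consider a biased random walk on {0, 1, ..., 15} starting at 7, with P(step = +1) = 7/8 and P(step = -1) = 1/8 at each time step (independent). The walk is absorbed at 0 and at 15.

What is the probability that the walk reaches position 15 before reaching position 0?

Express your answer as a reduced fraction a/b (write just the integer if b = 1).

Biased walk: p = 7/8, q = 1/8, r = q/p = 1/7
Gambler's ruin: P(hit 15 before 0 | start at 7) = (1 - r^a)/(1 - r^N)
r^7 = 1/823543; r^15 = 1/4747561509943
P = (1 - 1/823543) / (1 - 1/4747561509943) = 823542/823543 / 4747561509942/4747561509943 = 791259290857/791260251657

Answer: 791259290857/791260251657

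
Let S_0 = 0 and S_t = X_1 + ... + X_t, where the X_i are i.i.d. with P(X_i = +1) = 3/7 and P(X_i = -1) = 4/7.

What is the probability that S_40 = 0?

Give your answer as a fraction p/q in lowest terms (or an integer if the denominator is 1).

To be at 0 after 40 steps: need exactly 20 steps of +1 and 20 of -1.
Number of such sequences: C(40,20) = 137846528820
Each has probability (3/7)^20 · (4/7)^20 = 3833759992447475122176/6366805760909027985741435139224001
P = 137846528820 · 3833759992447475122176/6366805760909027985741435139224001 = 75495786755410551680752429301760/909543680129861140820205019889143

Answer: 75495786755410551680752429301760/909543680129861140820205019889143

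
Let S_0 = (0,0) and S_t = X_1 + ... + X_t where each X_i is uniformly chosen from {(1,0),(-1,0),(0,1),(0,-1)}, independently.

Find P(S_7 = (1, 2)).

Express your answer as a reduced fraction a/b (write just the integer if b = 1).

Let h be the number of horizontal steps (so 7-h are vertical). To end at (1,2) need (h+1)/2 right-steps and ((7-h)+2)/2 up-steps.
Sum over h with 1 ≤ h ≤ 5, h ≡ 1 (mod 2), 7-h ≡ 0 (mod 2):
h=1: C(7,1)·C(1,1)·C(6,4) = 7·1·15 = 105
h=3: C(7,3)·C(3,2)·C(4,3) = 35·3·4 = 420
h=5: C(7,5)·C(5,3)·C(2,2) = 21·10·1 = 210
Total favorable: 735
Total paths: 4^7 = 16384
P = 735/16384 = 735/16384

Answer: 735/16384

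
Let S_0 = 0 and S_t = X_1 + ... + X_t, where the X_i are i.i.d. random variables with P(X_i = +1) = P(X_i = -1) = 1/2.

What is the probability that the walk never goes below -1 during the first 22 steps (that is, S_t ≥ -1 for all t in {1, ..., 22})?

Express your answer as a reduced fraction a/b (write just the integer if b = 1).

Answer: 676039/2097152

Derivation:
Let f(t,s) = #length-t paths at position s with S_1..S_t all ≥ -1.
f(t,s) = f(t-1,s-1) + f(t-1,s+1) for s ≥ -1; f(t,s) = 0 for s < -1.
t=0: f(0,0)=1
t=1: f(1,-1)=1 f(1,1)=1
t=2: f(2,0)=2 f(2,2)=1
t=3: f(3,-1)=2 f(3,1)=3 f(3,3)=1
t=4: f(4,0)=5 f(4,2)=4 f(4,4)=1
t=5: f(5,-1)=5 f(5,1)=9 f(5,3)=5 f(5,5)=1
t=6: f(6,0)=14 f(6,2)=14 f(6,4)=6 f(6,6)=1
t=7: f(7,-1)=14 f(7,1)=28 f(7,3)=20 f(7,5)=7 f(7,7)=1
t=8: f(8,0)=42 f(8,2)=48 f(8,4)=27 f(8,6)=8 f(8,8)=1
t=9: f(9,-1)=42 f(9,1)=90 f(9,3)=75 f(9,5)=35 f(9,7)=9 f(9,9)=1
t=10: f(10,0)=132 f(10,2)=165 f(10,4)=110 f(10,6)=44 f(10,8)=10 f(10,10)=1
t=11: f(11,-1)=132 f(11,1)=297 f(11,3)=275 f(11,5)=154 f(11,7)=54 f(11,9)=11 f(11,11)=1
t=12: f(12,0)=429 f(12,2)=572 f(12,4)=429 f(12,6)=208 f(12,8)=65 f(12,10)=12 f(12,12)=1
t=13: f(13,-1)=429 f(13,1)=1001 f(13,3)=1001 f(13,5)=637 f(13,7)=273 f(13,9)=77 f(13,11)=13 f(13,13)=1
t=14: f(14,0)=1430 f(14,2)=2002 f(14,4)=1638 f(14,6)=910 f(14,8)=350 f(14,10)=90 f(14,12)=14 f(14,14)=1
t=15: f(15,-1)=1430 f(15,1)=3432 f(15,3)=3640 f(15,5)=2548 f(15,7)=1260 f(15,9)=440 f(15,11)=104 f(15,13)=15 f(15,15)=1
t=16: f(16,0)=4862 f(16,2)=7072 f(16,4)=6188 f(16,6)=3808 f(16,8)=1700 f(16,10)=544 f(16,12)=119 f(16,14)=16 f(16,16)=1
t=17: f(17,-1)=4862 f(17,1)=11934 f(17,3)=13260 f(17,5)=9996 f(17,7)=5508 f(17,9)=2244 f(17,11)=663 f(17,13)=135 f(17,15)=17 f(17,17)=1
t=18: f(18,0)=16796 f(18,2)=25194 f(18,4)=23256 f(18,6)=15504 f(18,8)=7752 f(18,10)=2907 f(18,12)=798 f(18,14)=152 f(18,16)=18 f(18,18)=1
t=19: f(19,-1)=16796 f(19,1)=41990 f(19,3)=48450 f(19,5)=38760 f(19,7)=23256 f(19,9)=10659 f(19,11)=3705 f(19,13)=950 f(19,15)=170 f(19,17)=19 f(19,19)=1
t=20: f(20,0)=58786 f(20,2)=90440 f(20,4)=87210 f(20,6)=62016 f(20,8)=33915 f(20,10)=14364 f(20,12)=4655 f(20,14)=1120 f(20,16)=189 f(20,18)=20 f(20,20)=1
t=21: f(21,-1)=58786 f(21,1)=149226 f(21,3)=177650 f(21,5)=149226 f(21,7)=95931 f(21,9)=48279 f(21,11)=19019 f(21,13)=5775 f(21,15)=1309 f(21,17)=209 f(21,19)=21 f(21,21)=1
t=22: f(22,0)=208012 f(22,2)=326876 f(22,4)=326876 f(22,6)=245157 f(22,8)=144210 f(22,10)=67298 f(22,12)=24794 f(22,14)=7084 f(22,16)=1518 f(22,18)=230 f(22,20)=22 f(22,22)=1
Σ_s f(22,s) = 1352078
P = 1352078/4194304 = 676039/2097152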